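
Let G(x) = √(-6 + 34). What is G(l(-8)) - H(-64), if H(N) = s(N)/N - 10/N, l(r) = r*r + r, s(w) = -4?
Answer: -7/32 + 2*√7 ≈ 5.0728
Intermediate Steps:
l(r) = r + r² (l(r) = r² + r = r + r²)
H(N) = -14/N (H(N) = -4/N - 10/N = -14/N)
G(x) = 2*√7 (G(x) = √28 = 2*√7)
G(l(-8)) - H(-64) = 2*√7 - (-14)/(-64) = 2*√7 - (-14)*(-1)/64 = 2*√7 - 1*7/32 = 2*√7 - 7/32 = -7/32 + 2*√7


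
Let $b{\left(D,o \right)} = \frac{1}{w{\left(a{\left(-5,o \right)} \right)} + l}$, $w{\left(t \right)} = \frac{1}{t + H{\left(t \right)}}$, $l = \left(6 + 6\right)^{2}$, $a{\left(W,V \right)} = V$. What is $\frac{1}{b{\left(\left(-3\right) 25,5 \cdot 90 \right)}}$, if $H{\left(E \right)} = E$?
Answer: $\frac{129601}{900} \approx 144.0$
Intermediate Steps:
$l = 144$ ($l = 12^{2} = 144$)
$w{\left(t \right)} = \frac{1}{2 t}$ ($w{\left(t \right)} = \frac{1}{t + t} = \frac{1}{2 t}$)
$b{\left(D,o \right)} = \frac{1}{144 + \frac{1}{2 o}}$ ($b{\left(D,o \right)} = \frac{1}{\frac{1}{2 o} + 144} = \frac{1}{144 + \frac{1}{2 o}}$)
$\frac{1}{b{\left(\left(-3\right) 25,5 \cdot 90 \right)}} = \frac{1}{2 \cdot 5 \cdot 90 \frac{1}{1 + 288 \cdot 5 \cdot 90}} = \frac{1}{2 \cdot 450 \frac{1}{1 + 288 \cdot 450}} = \frac{1}{2 \cdot 450 \frac{1}{1 + 129600}} = \frac{1}{2 \cdot 450 \cdot \frac{1}{129601}} = \frac{1}{\frac{900}{129601}} = \frac{129601}{900}$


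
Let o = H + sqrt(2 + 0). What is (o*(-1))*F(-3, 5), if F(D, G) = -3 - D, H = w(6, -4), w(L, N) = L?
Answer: 0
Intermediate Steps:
H = 6
o = 6 + sqrt(2) (o = 6 + sqrt(2 + 0) = 6 + sqrt(2) ≈ 7.4142)
(o*(-1))*F(-3, 5) = ((6 + sqrt(2))*(-1))*(-3 - 1*(-3)) = (-6 - sqrt(2))*(-3 + 3) = (-6 - sqrt(2))*0 = 0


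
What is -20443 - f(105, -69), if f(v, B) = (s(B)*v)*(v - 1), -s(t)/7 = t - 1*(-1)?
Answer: -5218363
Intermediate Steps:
s(t) = -7 - 7*t (s(t) = -7*(t - 1*(-1)) = -7*(t + 1) = -7*(1 + t) = -7 - 7*t)
f(v, B) = v*(-1 + v)*(-7 - 7*B) (f(v, B) = ((-7 - 7*B)*v)*(v - 1) = (v*(-7 - 7*B))*(-1 + v) = v*(-1 + v)*(-7 - 7*B))
-20443 - f(105, -69) = -20443 - (-7)*105*(1 - 69)*(-1 + 105) = -20443 - (-7)*105*(-68)*104 = -20443 - 1*5197920 = -20443 - 5197920 = -5218363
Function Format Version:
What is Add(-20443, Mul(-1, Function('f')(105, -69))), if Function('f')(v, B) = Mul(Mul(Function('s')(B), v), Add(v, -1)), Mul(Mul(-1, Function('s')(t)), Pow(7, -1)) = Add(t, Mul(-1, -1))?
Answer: -5218363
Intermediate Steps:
Function('s')(t) = Add(-7, Mul(-7, t)) (Function('s')(t) = Mul(-7, Add(t, Mul(-1, -1))) = Mul(-7, Add(t, 1)) = Mul(-7, Add(1, t)) = Add(-7, Mul(-7, t)))
Function('f')(v, B) = Mul(v, Add(-1, v), Add(-7, Mul(-7, B))) (Function('f')(v, B) = Mul(Mul(Add(-7, Mul(-7, B)), v), Add(v, -1)) = Mul(Mul(v, Add(-7, Mul(-7, B))), Add(-1, v)) = Mul(v, Add(-1, v), Add(-7, Mul(-7, B))))
Add(-20443, Mul(-1, Function('f')(105, -69))) = Add(-20443, Mul(-1, Mul(-7, 105, Add(1, -69), Add(-1, 105)))) = Add(-20443, Mul(-1, Mul(-7, 105, -68, 104))) = Add(-20443, Mul(-1, 5197920)) = Add(-20443, -5197920) = -5218363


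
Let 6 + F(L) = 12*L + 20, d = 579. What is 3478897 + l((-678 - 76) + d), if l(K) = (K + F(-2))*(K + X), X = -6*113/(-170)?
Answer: 59679081/17 ≈ 3.5105e+6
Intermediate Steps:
X = 339/85 (X = -678*(-1/170) = 339/85 ≈ 3.9882)
F(L) = 14 + 12*L (F(L) = -6 + (12*L + 20) = -6 + (20 + 12*L) = 14 + 12*L)
l(K) = (-10 + K)*(339/85 + K) (l(K) = (K + (14 + 12*(-2)))*(K + 339/85) = (K + (14 - 24))*(339/85 + K) = (K - 10)*(339/85 + K) = (-10 + K)*(339/85 + K))
3478897 + l((-678 - 76) + d) = 3478897 + (-678/17 + ((-678 - 76) + 579)² - 511*((-678 - 76) + 579)/85) = 3478897 + (-678/17 + (-754 + 579)² - 511*(-754 + 579)/85) = 3478897 + (-678/17 + (-175)² - 511/85*(-175)) = 3478897 + (-678/17 + 30625 + 17885/17) = 3478897 + 537832/17 = 59679081/17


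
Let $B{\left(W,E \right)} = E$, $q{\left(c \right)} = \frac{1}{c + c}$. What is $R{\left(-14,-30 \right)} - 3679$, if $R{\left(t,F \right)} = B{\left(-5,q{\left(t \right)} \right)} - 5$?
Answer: $- \frac{103153}{28} \approx -3684.0$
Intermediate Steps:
$q{\left(c \right)} = \frac{1}{2 c}$
$R{\left(t,F \right)} = -5 + \frac{1}{2 t}$ ($R{\left(t,F \right)} = \frac{1}{2 t} - 5 = -5 + \frac{1}{2 t}$)
$R{\left(-14,-30 \right)} - 3679 = \left(-5 + \frac{1}{2 \left(-14\right)}\right) - 3679 = \left(-5 + \frac{1}{2} \left(- \frac{1}{14}\right)\right) - 3679 = \left(-5 - \frac{1}{28}\right) - 3679 = - \frac{141}{28} - 3679 = - \frac{103153}{28}$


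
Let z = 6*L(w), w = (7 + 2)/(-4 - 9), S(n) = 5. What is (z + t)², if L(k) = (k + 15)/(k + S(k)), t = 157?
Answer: 6135529/196 ≈ 31304.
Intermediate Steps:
w = -9/13 (w = 9/(-13) = 9*(-1/13) = -9/13 ≈ -0.69231)
L(k) = (15 + k)/(5 + k) (L(k) = (k + 15)/(k + 5) = (15 + k)/(5 + k))
z = 279/14 (z = 6*((15 - 9/13)/(5 - 9/13)) = 6*((186/13)/(56/13)) = 6*((13/56)*(186/13)) = 6*(93/28) = 279/14 ≈ 19.929)
(z + t)² = (279/14 + 157)² = (2477/14)² = 6135529/196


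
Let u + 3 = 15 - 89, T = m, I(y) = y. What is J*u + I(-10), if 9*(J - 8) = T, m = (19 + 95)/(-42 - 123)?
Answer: -27904/45 ≈ -620.09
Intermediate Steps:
m = -38/55 (m = 114/(-165) = 114*(-1/165) = -38/55 ≈ -0.69091)
T = -38/55 ≈ -0.69091
u = -77 (u = -3 + (15 - 89) = -3 - 74 = -77)
J = 3922/495 (J = 8 + (1/9)*(-38/55) = 8 - 38/495 = 3922/495 ≈ 7.9232)
J*u + I(-10) = (3922/495)*(-77) - 10 = -27454/45 - 10 = -27904/45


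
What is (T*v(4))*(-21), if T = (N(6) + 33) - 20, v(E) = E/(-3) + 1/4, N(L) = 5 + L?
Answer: 546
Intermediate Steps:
v(E) = ¼ - E/3 (v(E) = E*(-⅓) + 1*(¼) = -E/3 + ¼ = ¼ - E/3)
T = 24 (T = ((5 + 6) + 33) - 20 = (11 + 33) - 20 = 44 - 20 = 24)
(T*v(4))*(-21) = (24*(¼ - ⅓*4))*(-21) = (24*(¼ - 4/3))*(-21) = (24*(-13/12))*(-21) = -26*(-21) = 546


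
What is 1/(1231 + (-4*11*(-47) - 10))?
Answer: 1/3289 ≈ 0.00030404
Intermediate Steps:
1/(1231 + (-4*11*(-47) - 10)) = 1/(1231 + (-44*(-47) - 10)) = 1/(1231 + (2068 - 10)) = 1/(1231 + 2058) = 1/3289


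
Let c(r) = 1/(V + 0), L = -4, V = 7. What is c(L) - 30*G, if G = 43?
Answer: -9029/7 ≈ -1289.9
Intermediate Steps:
c(r) = ⅐ (c(r) = 1/(7 + 0) = 1/7 = ⅐)
c(L) - 30*G = ⅐ - 30*43 = ⅐ - 1290 = -9029/7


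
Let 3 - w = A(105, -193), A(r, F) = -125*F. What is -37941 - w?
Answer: -13819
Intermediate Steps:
w = -24122 (w = 3 - (-125)*(-193) = 3 - 1*24125 = 3 - 24125 = -24122)
-37941 - w = -37941 - 1*(-24122) = -37941 + 24122 = -13819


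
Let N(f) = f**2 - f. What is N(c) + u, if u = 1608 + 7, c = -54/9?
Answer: 1657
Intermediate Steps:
c = -6 (c = -54*1/9 = -6)
u = 1615
N(c) + u = -6*(-1 - 6) + 1615 = -6*(-7) + 1615 = 42 + 1615 = 1657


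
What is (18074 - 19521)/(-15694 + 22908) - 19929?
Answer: -143769253/7214 ≈ -19929.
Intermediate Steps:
(18074 - 19521)/(-15694 + 22908) - 19929 = -1447/7214 - 19929 = -143769253/7214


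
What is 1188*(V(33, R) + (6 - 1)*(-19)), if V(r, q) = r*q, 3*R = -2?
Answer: -138996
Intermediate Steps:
R = -⅔ (R = (⅓)*(-2) = -⅔ ≈ -0.66667)
V(r, q) = q*r
1188*(V(33, R) + (6 - 1)*(-19)) = 1188*(-⅔*33 + (6 - 1)*(-19)) = 1188*(-22 + 5*(-19)) = 1188*(-22 - 95) = 1188*(-117) = -138996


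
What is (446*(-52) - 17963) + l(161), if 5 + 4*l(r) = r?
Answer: -41116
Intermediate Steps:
l(r) = -5/4 + r/4
(446*(-52) - 17963) + l(161) = (446*(-52) - 17963) + (-5/4 + (1/4)*161) = (-23192 - 17963) + (-5/4 + 161/4) = -41155 + 39 = -41116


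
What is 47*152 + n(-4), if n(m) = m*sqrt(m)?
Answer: 7144 - 8*I ≈ 7144.0 - 8.0*I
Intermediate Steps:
n(m) = m**(3/2)
47*152 + n(-4) = 47*152 + (-4)**(3/2) = 7144 - 8*I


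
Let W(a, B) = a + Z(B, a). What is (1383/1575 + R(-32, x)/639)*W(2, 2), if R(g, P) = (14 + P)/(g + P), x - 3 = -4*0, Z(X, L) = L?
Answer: 11378488/3242925 ≈ 3.5087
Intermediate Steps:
x = 3 (x = 3 - 4*0 = 3 + 0 = 3)
W(a, B) = 2*a (W(a, B) = a + a = 2*a)
R(g, P) = (14 + P)/(P + g)
(1383/1575 + R(-32, x)/639)*W(2, 2) = (1383/1575 + ((14 + 3)/(3 - 32))/639)*(2*2) = (1383*(1/1575) + (17/(-29))*(1/639))*4 = (461/525 - 1/29*17*(1/639))*4 = (461/525 - 17/29*1/639)*4 = (461/525 - 17/18531)*4 = (2844622/3242925)*4 = 11378488/3242925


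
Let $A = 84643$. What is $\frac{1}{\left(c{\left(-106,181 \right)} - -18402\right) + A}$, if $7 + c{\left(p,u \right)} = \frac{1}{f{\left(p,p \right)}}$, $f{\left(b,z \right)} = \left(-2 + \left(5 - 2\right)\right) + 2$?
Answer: $\frac{3}{309115} \approx 9.7051 \cdot 10^{-6}$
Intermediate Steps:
$f{\left(b,z \right)} = 3$ ($f{\left(b,z \right)} = \left(-2 + 3\right) + 2 = 1 + 2 = 3$)
$c{\left(p,u \right)} = - \frac{20}{3}$ ($c{\left(p,u \right)} = -7 + \frac{1}{3} = - \frac{20}{3}$)
$\frac{1}{\left(c{\left(-106,181 \right)} - -18402\right) + A} = \frac{1}{\left(- \frac{20}{3} - -18402\right) + 84643} = \frac{1}{\left(- \frac{20}{3} + 18402\right) + 84643} = \frac{1}{\frac{55186}{3} + 84643} = \frac{1}{\frac{309115}{3}} = \frac{3}{309115}$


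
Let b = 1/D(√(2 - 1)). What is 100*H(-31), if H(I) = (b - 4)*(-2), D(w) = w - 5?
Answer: 850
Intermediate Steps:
D(w) = -5 + w
b = -¼ (b = 1/(-5 + √(2 - 1)) = 1/(-5 + √1) = 1/(-5 + 1) = 1/(-4) = -¼ ≈ -0.25000)
H(I) = 17/2 (H(I) = (-¼ - 4)*(-2) = -17/4*(-2) = 17/2)
100*H(-31) = 100*(17/2) = 850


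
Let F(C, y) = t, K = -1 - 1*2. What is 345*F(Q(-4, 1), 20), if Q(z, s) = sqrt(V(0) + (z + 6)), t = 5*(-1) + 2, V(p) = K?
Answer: -1035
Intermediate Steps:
K = -3 (K = -1 - 2 = -3)
V(p) = -3
t = -3 (t = -5 + 2 = -3)
Q(z, s) = sqrt(3 + z) (Q(z, s) = sqrt(-3 + (z + 6)) = sqrt(-3 + (6 + z)) = sqrt(3 + z))
F(C, y) = -3
345*F(Q(-4, 1), 20) = 345*(-3) = -1035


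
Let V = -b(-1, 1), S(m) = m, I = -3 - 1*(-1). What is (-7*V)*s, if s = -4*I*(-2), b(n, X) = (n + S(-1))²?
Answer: -448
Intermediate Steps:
I = -2 (I = -3 + 1 = -2)
b(n, X) = (-1 + n)² (b(n, X) = (n - 1)² = (-1 + n)²)
V = -4 (V = -(-1 - 1)² = -1*(-2)² = -1*4 = -4)
s = -16 (s = -4*(-2)*(-2) = 8*(-2) = -16)
(-7*V)*s = -7*(-4)*(-16) = 28*(-16) = -448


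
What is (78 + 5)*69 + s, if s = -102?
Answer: 5625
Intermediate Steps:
(78 + 5)*69 + s = (78 + 5)*69 - 102 = 83*69 - 102 = 5727 - 102 = 5625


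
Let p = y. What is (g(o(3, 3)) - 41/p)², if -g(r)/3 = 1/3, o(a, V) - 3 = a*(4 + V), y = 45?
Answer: 7396/2025 ≈ 3.6523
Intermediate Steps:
o(a, V) = 3 + a*(4 + V)
p = 45
g(r) = -1 (g(r) = -3/3 = -3*⅓ = -1)
(g(o(3, 3)) - 41/p)² = (-1 - 41/45)² = (-86/45)² = 7396/2025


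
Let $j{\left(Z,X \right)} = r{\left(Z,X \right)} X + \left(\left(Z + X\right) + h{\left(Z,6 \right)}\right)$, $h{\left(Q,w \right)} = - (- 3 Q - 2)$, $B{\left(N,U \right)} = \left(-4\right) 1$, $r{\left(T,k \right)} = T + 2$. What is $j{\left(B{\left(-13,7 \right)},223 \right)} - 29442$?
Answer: $-29679$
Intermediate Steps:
$r{\left(T,k \right)} = 2 + T$
$B{\left(N,U \right)} = -4$
$h{\left(Q,w \right)} = 2 + 3 Q$ ($h{\left(Q,w \right)} = - (-2 - 3 Q) = 2 + 3 Q$)
$j{\left(Z,X \right)} = 2 + X + 4 Z + X \left(2 + Z\right)$ ($j{\left(Z,X \right)} = \left(2 + Z\right) X + \left(\left(Z + X\right) + \left(2 + 3 Z\right)\right) = X \left(2 + Z\right) + \left(\left(X + Z\right) + \left(2 + 3 Z\right)\right) = X \left(2 + Z\right) + \left(2 + X + 4 Z\right) = 2 + X + 4 Z + X \left(2 + Z\right)$)
$j{\left(B{\left(-13,7 \right)},223 \right)} - 29442 = \left(2 + 223 + 4 \left(-4\right) + 223 \left(2 - 4\right)\right) - 29442 = \left(2 + 223 - 16 + 223 \left(-2\right)\right) - 29442 = \left(2 + 223 - 16 - 446\right) - 29442 = -237 - 29442 = -29679$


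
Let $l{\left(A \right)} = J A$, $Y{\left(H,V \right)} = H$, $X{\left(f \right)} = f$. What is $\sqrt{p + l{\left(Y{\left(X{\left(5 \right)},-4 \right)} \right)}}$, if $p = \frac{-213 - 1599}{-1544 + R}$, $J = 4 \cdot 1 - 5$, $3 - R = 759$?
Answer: $\frac{i \sqrt{55706}}{115} \approx 2.0524 i$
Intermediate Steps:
$R = -756$ ($R = 3 - 759 = -756$)
$J = -1$ ($J = 4 - 5 = -1$)
$p = \frac{453}{575}$ ($p = \frac{-213 - 1599}{-1544 - 756} = - \frac{1812}{-2300} = \left(-1812\right) \left(- \frac{1}{2300}\right) = \frac{453}{575} \approx 0.78783$)
$l{\left(A \right)} = - A$
$\sqrt{p + l{\left(Y{\left(X{\left(5 \right)},-4 \right)} \right)}} = \sqrt{\frac{453}{575} - 5} = \sqrt{- \frac{2422}{575}} = \frac{i \sqrt{55706}}{115}$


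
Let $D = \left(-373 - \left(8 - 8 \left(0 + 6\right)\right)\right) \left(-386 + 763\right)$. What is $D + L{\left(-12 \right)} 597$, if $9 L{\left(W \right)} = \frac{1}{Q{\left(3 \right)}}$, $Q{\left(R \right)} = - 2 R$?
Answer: $- \frac{2259937}{18} \approx -1.2555 \cdot 10^{5}$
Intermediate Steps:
$D = -125541$ ($D = \left(-373 + \left(-8 + 8 \cdot 6\right)\right) 377 = \left(-373 + \left(-8 + 48\right)\right) 377 = \left(-373 + 40\right) 377 = \left(-333\right) 377 = -125541$)
$L{\left(W \right)} = - \frac{1}{54}$ ($L{\left(W \right)} = \frac{1}{9 \left(\left(-2\right) 3\right)} = \frac{1}{9 \left(-6\right)} = \frac{1}{9} \left(- \frac{1}{6}\right) = - \frac{1}{54}$)
$D + L{\left(-12 \right)} 597 = -125541 - \frac{199}{18} = - \frac{2259937}{18}$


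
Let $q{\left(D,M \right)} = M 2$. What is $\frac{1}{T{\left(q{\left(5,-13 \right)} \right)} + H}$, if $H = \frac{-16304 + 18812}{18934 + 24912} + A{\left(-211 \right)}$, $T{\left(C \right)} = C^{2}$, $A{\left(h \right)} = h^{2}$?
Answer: $\frac{1993}{90077735} \approx 2.2125 \cdot 10^{-5}$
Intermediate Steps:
$q{\left(D,M \right)} = 2 M$
$H = \frac{88730467}{1993}$ ($H = \frac{-16304 + 18812}{18934 + 24912} + \left(-211\right)^{2} = \frac{2508}{43846} + 44521 = 2508 \cdot \frac{1}{43846} + 44521 = \frac{114}{1993} + 44521 = \frac{88730467}{1993} \approx 44521.0$)
$\frac{1}{T{\left(q{\left(5,-13 \right)} \right)} + H} = \frac{1}{\left(2 \left(-13\right)\right)^{2} + \frac{88730467}{1993}} = \frac{1}{\left(-26\right)^{2} + \frac{88730467}{1993}} = \frac{1}{676 + \frac{88730467}{1993}} = \frac{1}{\frac{90077735}{1993}} = \frac{1993}{90077735}$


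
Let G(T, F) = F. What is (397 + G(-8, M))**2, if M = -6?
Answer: 152881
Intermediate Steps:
(397 + G(-8, M))**2 = (397 - 6)**2 = 391**2 = 152881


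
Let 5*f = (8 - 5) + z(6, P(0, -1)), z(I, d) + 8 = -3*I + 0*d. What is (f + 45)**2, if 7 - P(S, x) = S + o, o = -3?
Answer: 40804/25 ≈ 1632.2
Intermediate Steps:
P(S, x) = 10 - S (P(S, x) = 7 - (S - 3) = 7 - (-3 + S) = 7 + (3 - S) = 10 - S)
z(I, d) = -8 - 3*I (z(I, d) = -8 + (-3*I + 0*d) = -8 + (-3*I + 0) = -8 - 3*I)
f = -23/5 (f = ((8 - 5) + (-8 - 3*6))/5 = (3 + (-8 - 18))/5 = (3 - 26)/5 = (1/5)*(-23) = -23/5 ≈ -4.6000)
(f + 45)**2 = (-23/5 + 45)**2 = (202/5)**2 = 40804/25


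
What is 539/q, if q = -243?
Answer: -539/243 ≈ -2.2181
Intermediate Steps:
539/q = 539/(-243) = 539*(-1/243) = -539/243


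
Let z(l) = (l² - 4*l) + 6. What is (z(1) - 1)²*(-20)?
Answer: -80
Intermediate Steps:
z(l) = 6 + l² - 4*l
(z(1) - 1)²*(-20) = ((6 + 1² - 4*1) - 1)²*(-20) = ((6 + 1 - 4) - 1)²*(-20) = (3 - 1)²*(-20) = 2²*(-20) = 4*(-20) = -80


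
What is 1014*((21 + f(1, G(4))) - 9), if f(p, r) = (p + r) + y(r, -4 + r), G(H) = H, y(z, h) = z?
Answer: 21294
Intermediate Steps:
f(p, r) = p + 2*r (f(p, r) = (p + r) + r = p + 2*r)
1014*((21 + f(1, G(4))) - 9) = 1014*((21 + (1 + 2*4)) - 9) = 1014*((21 + (1 + 8)) - 9) = 1014*((21 + 9) - 9) = 1014*(30 - 9) = 1014*21 = 21294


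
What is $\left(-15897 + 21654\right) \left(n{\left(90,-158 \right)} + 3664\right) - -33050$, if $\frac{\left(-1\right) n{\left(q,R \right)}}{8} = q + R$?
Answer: $24258506$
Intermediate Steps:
$n{\left(q,R \right)} = - 8 R - 8 q$ ($n{\left(q,R \right)} = - 8 \left(q + R\right) = - 8 \left(R + q\right) = - 8 R - 8 q$)
$\left(-15897 + 21654\right) \left(n{\left(90,-158 \right)} + 3664\right) - -33050 = \left(-15897 + 21654\right) \left(\left(\left(-8\right) \left(-158\right) - 720\right) + 3664\right) - -33050 = 5757 \left(\left(1264 - 720\right) + 3664\right) + 33050 = 5757 \left(544 + 3664\right) + 33050 = 5757 \cdot 4208 + 33050 = 24225456 + 33050 = 24258506$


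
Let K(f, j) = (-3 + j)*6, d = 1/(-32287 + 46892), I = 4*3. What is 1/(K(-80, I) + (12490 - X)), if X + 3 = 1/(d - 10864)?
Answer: 158668719/1990816431898 ≈ 7.9700e-5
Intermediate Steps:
I = 12
d = 1/14605 ≈ 6.8470e-5
K(f, j) = -18 + 6*j
X = -476020762/158668719 (X = -3 + 1/(1/14605 - 10864) = -3 + 1/(-158668719/14605) = -3 - 14605/158668719 = -476020762/158668719 ≈ -3.0001)
1/(K(-80, I) + (12490 - X)) = 1/((-18 + 6*12) + (12490 - 1*(-476020762/158668719))) = 1/((-18 + 72) + (12490 + 476020762/158668719)) = 1/(54 + 1982248321072/158668719) = 1/(1990816431898/158668719) = 158668719/1990816431898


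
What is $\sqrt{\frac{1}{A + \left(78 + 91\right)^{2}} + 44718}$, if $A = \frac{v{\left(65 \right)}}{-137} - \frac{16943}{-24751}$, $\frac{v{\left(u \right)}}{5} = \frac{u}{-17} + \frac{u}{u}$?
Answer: $\frac{\sqrt{121220932168331004359978351322}}{1646446501806} \approx 211.47$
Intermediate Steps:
$v{\left(u \right)} = 5 - \frac{5 u}{17}$ ($v{\left(u \right)} = 5 \left(\frac{u}{-17} + \frac{u}{u}\right) = 5 \left(u \left(- \frac{1}{17}\right) + 1\right) = 5 \left(- \frac{u}{17} + 1\right) = 5 \left(1 - \frac{u}{17}\right) = 5 - \frac{5 u}{17}$)
$A = \frac{45400487}{57645079}$ ($A = \frac{5 - \frac{325}{17}}{-137} - \frac{16943}{-24751} = \left(5 - \frac{325}{17}\right) \left(- \frac{1}{137}\right) - - \frac{16943}{24751} = \left(- \frac{240}{17}\right) \left(- \frac{1}{137}\right) + \frac{16943}{24751} = \frac{240}{2329} + \frac{16943}{24751} = \frac{45400487}{57645079} \approx 0.78759$)
$\sqrt{\frac{1}{A + \left(78 + 91\right)^{2}} + 44718} = \sqrt{\frac{1}{\frac{45400487}{57645079} + \left(78 + 91\right)^{2}} + 44718} = \sqrt{\frac{1}{\frac{45400487}{57645079} + 169^{2}} + 44718} = \sqrt{\frac{1}{\frac{45400487}{57645079} + 28561} + 44718} = \sqrt{\frac{1}{\frac{1646446501806}{57645079}} + 44718} = \sqrt{\frac{57645079}{1646446501806} + 44718} = \sqrt{\frac{73625794725405787}{1646446501806}} = \frac{\sqrt{121220932168331004359978351322}}{1646446501806}$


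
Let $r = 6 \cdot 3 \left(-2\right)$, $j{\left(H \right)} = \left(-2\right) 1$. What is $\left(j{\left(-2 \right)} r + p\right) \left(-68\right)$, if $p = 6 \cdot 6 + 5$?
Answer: $-7684$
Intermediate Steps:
$j{\left(H \right)} = -2$
$p = 41$ ($p = 36 + 5 = 41$)
$r = -36$ ($r = 18 \left(-2\right) = -36$)
$\left(j{\left(-2 \right)} r + p\right) \left(-68\right) = \left(\left(-2\right) \left(-36\right) + 41\right) \left(-68\right) = \left(72 + 41\right) \left(-68\right) = 113 \left(-68\right) = -7684$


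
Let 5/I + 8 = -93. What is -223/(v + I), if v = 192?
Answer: -22523/19387 ≈ -1.1618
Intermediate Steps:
I = -5/101 (I = 5/(-8 - 93) = 5/(-101) = 5*(-1/101) = -5/101 ≈ -0.049505)
-223/(v + I) = -223/(192 - 5/101) = -223/19387/101 = -223*101/19387 = -22523/19387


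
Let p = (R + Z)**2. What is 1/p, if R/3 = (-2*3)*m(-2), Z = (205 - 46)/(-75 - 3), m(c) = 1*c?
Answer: 676/779689 ≈ 0.00086701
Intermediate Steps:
m(c) = c
Z = -53/26 (Z = 159/(-78) = 159*(-1/78) = -53/26 ≈ -2.0385)
R = 36 (R = 3*(-2*3*(-2)) = 3*(-6*(-2)) = 3*12 = 36)
p = 779689/676 (p = (36 - 53/26)**2 = (883/26)**2 = 779689/676 ≈ 1153.4)
1/p = 1/(779689/676) = 676/779689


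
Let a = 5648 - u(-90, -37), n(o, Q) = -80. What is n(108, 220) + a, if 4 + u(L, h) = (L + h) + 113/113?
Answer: 5698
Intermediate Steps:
u(L, h) = -3 + L + h (u(L, h) = -4 + ((L + h) + 113/113) = -4 + ((L + h) + 113*(1/113)) = -4 + ((L + h) + 1) = -4 + (1 + L + h) = -3 + L + h)
a = 5778 (a = 5648 - (-3 - 90 - 37) = 5648 - 1*(-130) = 5648 + 130 = 5778)
n(108, 220) + a = -80 + 5778 = 5698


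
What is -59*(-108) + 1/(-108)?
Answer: 688175/108 ≈ 6372.0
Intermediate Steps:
-59*(-108) + 1/(-108) = 6372 - 1/108 = 688175/108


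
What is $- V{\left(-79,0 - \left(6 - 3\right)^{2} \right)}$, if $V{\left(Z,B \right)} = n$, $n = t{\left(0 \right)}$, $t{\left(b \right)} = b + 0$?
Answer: $0$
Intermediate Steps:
$t{\left(b \right)} = b$
$n = 0$
$V{\left(Z,B \right)} = 0$
$- V{\left(-79,0 - \left(6 - 3\right)^{2} \right)} = \left(-1\right) 0 = 0$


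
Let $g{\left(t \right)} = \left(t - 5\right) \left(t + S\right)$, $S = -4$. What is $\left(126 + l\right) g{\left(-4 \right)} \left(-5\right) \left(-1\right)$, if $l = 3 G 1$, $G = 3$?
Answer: $48600$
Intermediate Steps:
$g{\left(t \right)} = \left(-5 + t\right) \left(-4 + t\right)$ ($g{\left(t \right)} = \left(t - 5\right) \left(t - 4\right) = \left(-5 + t\right) \left(-4 + t\right)$)
$l = 9$ ($l = 3 \cdot 3 \cdot 1 = 9 \cdot 1 = 9$)
$\left(126 + l\right) g{\left(-4 \right)} \left(-5\right) \left(-1\right) = \left(126 + 9\right) \left(20 + \left(-4\right)^{2} - -36\right) \left(-5\right) \left(-1\right) = 135 \left(20 + 16 + 36\right) \left(-5\right) \left(-1\right) = 135 \cdot 72 \left(-5\right) \left(-1\right) = 135 \left(\left(-360\right) \left(-1\right)\right) = 135 \cdot 360 = 48600$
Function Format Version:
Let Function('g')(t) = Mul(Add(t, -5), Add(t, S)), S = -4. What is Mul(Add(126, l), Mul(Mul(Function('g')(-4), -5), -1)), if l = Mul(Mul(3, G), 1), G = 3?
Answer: 48600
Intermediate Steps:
Function('g')(t) = Mul(Add(-5, t), Add(-4, t)) (Function('g')(t) = Mul(Add(t, -5), Add(t, -4)) = Mul(Add(-5, t), Add(-4, t)))
l = 9 (l = Mul(Mul(3, 3), 1) = Mul(9, 1) = 9)
Mul(Add(126, l), Mul(Mul(Function('g')(-4), -5), -1)) = Mul(Add(126, 9), Mul(Mul(Add(20, Pow(-4, 2), Mul(-9, -4)), -5), -1)) = Mul(135, Mul(Mul(Add(20, 16, 36), -5), -1)) = Mul(135, Mul(Mul(72, -5), -1)) = Mul(135, Mul(-360, -1)) = Mul(135, 360) = 48600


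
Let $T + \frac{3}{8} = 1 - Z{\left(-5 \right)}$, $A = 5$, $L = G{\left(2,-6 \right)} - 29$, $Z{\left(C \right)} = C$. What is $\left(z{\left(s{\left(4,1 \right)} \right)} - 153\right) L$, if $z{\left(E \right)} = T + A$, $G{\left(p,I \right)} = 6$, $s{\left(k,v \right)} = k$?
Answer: $\frac{26197}{8} \approx 3274.6$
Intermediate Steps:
$L = -23$ ($L = 6 - 29 = -23$)
$T = \frac{45}{8}$ ($T = - \frac{3}{8} + \left(1 - -5\right) = - \frac{3}{8} + \left(1 + 5\right) = - \frac{3}{8} + 6 = \frac{45}{8} \approx 5.625$)
$z{\left(E \right)} = \frac{85}{8}$ ($z{\left(E \right)} = \frac{45}{8} + 5 = \frac{85}{8}$)
$\left(z{\left(s{\left(4,1 \right)} \right)} - 153\right) L = \left(\frac{85}{8} - 153\right) \left(-23\right) = \left(- \frac{1139}{8}\right) \left(-23\right) = \frac{26197}{8}$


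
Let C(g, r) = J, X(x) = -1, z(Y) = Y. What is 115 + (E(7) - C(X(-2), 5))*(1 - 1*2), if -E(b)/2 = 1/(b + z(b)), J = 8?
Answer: 862/7 ≈ 123.14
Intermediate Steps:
C(g, r) = 8
E(b) = -1/b (E(b) = -2/(b + b) = -2*1/(2*b) = -1/b)
115 + (E(7) - C(X(-2), 5))*(1 - 1*2) = 115 + (-1/7 - 1*8)*(1 - 1*2) = 115 + (-1*⅐ - 8)*(1 - 2) = 115 + (-⅐ - 8)*(-1) = 115 - 57/7*(-1) = 115 + 57/7 = 862/7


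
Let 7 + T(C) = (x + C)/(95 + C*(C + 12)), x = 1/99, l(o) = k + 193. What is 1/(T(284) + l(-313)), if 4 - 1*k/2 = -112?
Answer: 8331741/3482695855 ≈ 0.0023923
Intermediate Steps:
k = 232 (k = 8 - 2*(-112) = 8 + 224 = 232)
l(o) = 425 (l(o) = 232 + 193 = 425)
x = 1/99 ≈ 0.010101
T(C) = -7 + (1/99 + C)/(95 + C*(12 + C)) (T(C) = -7 + (1/99 + C)/(95 + C*(C + 12)) = -7 + (1/99 + C)/(95 + C*(12 + C)))
1/(T(284) + l(-313)) = 1/((-65834 - 8217*284 - 693*284**2)/(99*(95 + 284**2 + 12*284)) + 425) = 1/((-65834 - 2333628 - 693*80656)/(99*(95 + 80656 + 3408)) + 425) = 1/((1/99)*(-65834 - 2333628 - 55894608)/84159 + 425) = 1/((1/99)*(1/84159)*(-58294070) + 425) = 1/(-58294070/8331741 + 425) = 1/(3482695855/8331741) = 8331741/3482695855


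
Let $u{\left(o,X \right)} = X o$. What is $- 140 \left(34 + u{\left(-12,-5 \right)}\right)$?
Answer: $-13160$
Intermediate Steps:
$- 140 \left(34 + u{\left(-12,-5 \right)}\right) = - 140 \left(34 - -60\right) = - 140 \left(34 + 60\right) = \left(-140\right) 94 = -13160$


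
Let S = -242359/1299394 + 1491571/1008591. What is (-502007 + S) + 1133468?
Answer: 827567386739442499/1310557093854 ≈ 6.3146e+5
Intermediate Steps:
S = 1693697301805/1310557093854 (S = -242359*1/1299394 + 1491571*(1/1008591) = -242359/1299394 + 1491571/1008591 = 1693697301805/1310557093854 ≈ 1.2923)
(-502007 + S) + 1133468 = (-502007 + 1693697301805/1310557093854) + 1133468 = -657907141317063173/1310557093854 + 1133468 = 827567386739442499/1310557093854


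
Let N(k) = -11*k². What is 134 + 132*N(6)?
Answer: -52138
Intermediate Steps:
134 + 132*N(6) = 134 + 132*(-11*6²) = 134 + 132*(-11*36) = 134 + 132*(-396) = 134 - 52272 = -52138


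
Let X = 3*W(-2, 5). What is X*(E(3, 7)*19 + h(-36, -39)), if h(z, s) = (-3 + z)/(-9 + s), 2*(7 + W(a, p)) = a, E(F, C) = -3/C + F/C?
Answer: -39/2 ≈ -19.500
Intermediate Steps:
W(a, p) = -7 + a/2
h(z, s) = (-3 + z)/(-9 + s)
X = -24 (X = 3*(-7 + (½)*(-2)) = 3*(-7 - 1) = 3*(-8) = -24)
X*(E(3, 7)*19 + h(-36, -39)) = -24*(((-3 + 3)/7)*19 + (-3 - 36)/(-9 - 39)) = -24*(((⅐)*0)*19 - 39/(-48)) = -24*(0*19 - 1/48*(-39)) = -24*(0 + 13/16) = -24*13/16 = -39/2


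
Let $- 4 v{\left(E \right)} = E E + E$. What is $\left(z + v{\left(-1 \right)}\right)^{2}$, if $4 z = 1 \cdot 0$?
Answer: $0$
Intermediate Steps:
$v{\left(E \right)} = - \frac{E}{4} - \frac{E^{2}}{4}$ ($v{\left(E \right)} = - \frac{E E + E}{4} = - \frac{E^{2} + E}{4} = - \frac{E + E^{2}}{4} = - \frac{E}{4} - \frac{E^{2}}{4}$)
$z = 0$ ($z = \frac{1 \cdot 0}{4} = \frac{1}{4} \cdot 0 = 0$)
$\left(z + v{\left(-1 \right)}\right)^{2} = \left(0 - - \frac{1 - 1}{4}\right)^{2} = \left(0 - \left(- \frac{1}{4}\right) 0\right)^{2} = \left(0 + 0\right)^{2} = 0^{2} = 0$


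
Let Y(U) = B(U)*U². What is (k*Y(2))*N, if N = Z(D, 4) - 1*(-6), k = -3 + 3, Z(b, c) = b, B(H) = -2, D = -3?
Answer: 0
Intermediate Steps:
Y(U) = -2*U²
k = 0
N = 3 (N = -3 - 1*(-6) = -3 + 6 = 3)
(k*Y(2))*N = (0*(-2*2²))*3 = (0*(-2*4))*3 = (0*(-8))*3 = 0*3 = 0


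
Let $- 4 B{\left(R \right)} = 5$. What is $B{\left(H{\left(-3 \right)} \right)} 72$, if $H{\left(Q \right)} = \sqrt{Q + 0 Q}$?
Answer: $-90$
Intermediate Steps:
$H{\left(Q \right)} = \sqrt{Q}$ ($H{\left(Q \right)} = \sqrt{Q + 0} = \sqrt{Q}$)
$B{\left(R \right)} = - \frac{5}{4}$ ($B{\left(R \right)} = \left(- \frac{1}{4}\right) 5 = - \frac{5}{4}$)
$B{\left(H{\left(-3 \right)} \right)} 72 = \left(- \frac{5}{4}\right) 72 = -90$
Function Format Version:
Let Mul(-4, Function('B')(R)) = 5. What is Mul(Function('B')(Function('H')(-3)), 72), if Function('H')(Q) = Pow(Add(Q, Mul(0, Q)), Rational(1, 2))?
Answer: -90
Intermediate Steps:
Function('H')(Q) = Pow(Q, Rational(1, 2)) (Function('H')(Q) = Pow(Add(Q, 0), Rational(1, 2)) = Pow(Q, Rational(1, 2)))
Function('B')(R) = Rational(-5, 4) (Function('B')(R) = Mul(Rational(-1, 4), 5) = Rational(-5, 4))
Mul(Function('B')(Function('H')(-3)), 72) = Mul(Rational(-5, 4), 72) = -90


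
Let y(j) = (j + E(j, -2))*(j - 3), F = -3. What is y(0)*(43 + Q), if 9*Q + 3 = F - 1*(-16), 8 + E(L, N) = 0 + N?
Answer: 3970/3 ≈ 1323.3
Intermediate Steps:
E(L, N) = -8 + N (E(L, N) = -8 + (0 + N) = -8 + N)
Q = 10/9 (Q = -⅓ + (-3 - 1*(-16))/9 = -⅓ + (-3 + 16)/9 = -⅓ + (⅑)*13 = -⅓ + 13/9 = 10/9 ≈ 1.1111)
y(j) = (-10 + j)*(-3 + j) (y(j) = (j + (-8 - 2))*(j - 3) = (j - 10)*(-3 + j) = (-10 + j)*(-3 + j))
y(0)*(43 + Q) = (30 + 0² - 13*0)*(43 + 10/9) = (30 + 0 + 0)*(397/9) = 30*(397/9) = 3970/3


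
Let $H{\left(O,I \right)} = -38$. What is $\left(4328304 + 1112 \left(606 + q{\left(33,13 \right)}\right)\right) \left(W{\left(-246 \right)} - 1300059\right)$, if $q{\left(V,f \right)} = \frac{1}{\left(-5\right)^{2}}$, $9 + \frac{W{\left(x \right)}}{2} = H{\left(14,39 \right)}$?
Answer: $- \frac{162591299093336}{25} \approx -6.5037 \cdot 10^{12}$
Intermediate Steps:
$W{\left(x \right)} = -94$ ($W{\left(x \right)} = -18 + 2 \left(-38\right) = -18 - 76 = -94$)
$q{\left(V,f \right)} = \frac{1}{25}$
$\left(4328304 + 1112 \left(606 + q{\left(33,13 \right)}\right)\right) \left(W{\left(-246 \right)} - 1300059\right) = \left(4328304 + 1112 \left(606 + \frac{1}{25}\right)\right) \left(-94 - 1300059\right) = \left(4328304 + 1112 \cdot \frac{15151}{25}\right) \left(-1300153\right) = \left(4328304 + \frac{16847912}{25}\right) \left(-1300153\right) = \frac{125055512}{25} \left(-1300153\right) = - \frac{162591299093336}{25}$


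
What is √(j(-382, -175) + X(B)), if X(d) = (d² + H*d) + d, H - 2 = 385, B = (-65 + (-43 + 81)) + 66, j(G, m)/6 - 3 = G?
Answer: √14379 ≈ 119.91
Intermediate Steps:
j(G, m) = 18 + 6*G
B = 39 (B = (-65 + 38) + 66 = -27 + 66 = 39)
H = 387 (H = 2 + 385 = 387)
X(d) = d² + 388*d (X(d) = (d² + 387*d) + d = d² + 388*d)
√(j(-382, -175) + X(B)) = √((18 + 6*(-382)) + 39*(388 + 39)) = √((18 - 2292) + 39*427) = √(-2274 + 16653) = √14379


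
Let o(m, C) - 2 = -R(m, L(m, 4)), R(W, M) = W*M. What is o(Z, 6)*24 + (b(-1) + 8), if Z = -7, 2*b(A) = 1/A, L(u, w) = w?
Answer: 1455/2 ≈ 727.50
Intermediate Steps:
b(A) = 1/(2*A)
R(W, M) = M*W
o(m, C) = 2 - 4*m
o(Z, 6)*24 + (b(-1) + 8) = (2 - 4*(-7))*24 + ((½)/(-1) + 8) = (2 + 28)*24 + ((½)*(-1) + 8) = 30*24 + (-½ + 8) = 720 + 15/2 = 1455/2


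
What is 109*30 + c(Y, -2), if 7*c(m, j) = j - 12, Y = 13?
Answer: 3268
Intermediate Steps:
c(m, j) = -12/7 + j/7 (c(m, j) = (j - 12)/7 = (-12 + j)/7 = -12/7 + j/7)
109*30 + c(Y, -2) = 109*30 + (-12/7 + (⅐)*(-2)) = 3270 + (-12/7 - 2/7) = 3270 - 2 = 3268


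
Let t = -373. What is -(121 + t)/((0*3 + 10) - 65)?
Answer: -252/55 ≈ -4.5818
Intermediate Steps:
-(121 + t)/((0*3 + 10) - 65) = -(121 - 373)/((0*3 + 10) - 65) = -(-252)/((0 + 10) - 65) = -(-252)/(10 - 65) = -(-252)/(-55) = -(-252)*(-1)/55 = -1*252/55 = -252/55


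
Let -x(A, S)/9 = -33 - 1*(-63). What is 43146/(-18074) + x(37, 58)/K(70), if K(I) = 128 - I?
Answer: -1845612/262073 ≈ -7.0424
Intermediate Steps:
x(A, S) = -270 (x(A, S) = -9*(-33 - 1*(-63)) = -9*(-33 + 63) = -9*30 = -270)
43146/(-18074) + x(37, 58)/K(70) = 43146/(-18074) - 270/(128 - 1*70) = 43146*(-1/18074) - 270/(128 - 70) = -21573/9037 - 270/58 = -21573/9037 - 270*1/58 = -21573/9037 - 135/29 = -1845612/262073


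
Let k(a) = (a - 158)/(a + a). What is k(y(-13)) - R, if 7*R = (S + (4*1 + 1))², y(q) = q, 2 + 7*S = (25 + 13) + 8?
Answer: -103613/8918 ≈ -11.618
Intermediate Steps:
S = 44/7 (S = -2/7 + ((25 + 13) + 8)/7 = -2/7 + (38 + 8)/7 = -2/7 + (⅐)*46 = -2/7 + 46/7 = 44/7 ≈ 6.2857)
k(a) = (-158 + a)/(2*a) (k(a) = (-158 + a)/((2*a)) = (-158 + a)*(1/(2*a)) = (-158 + a)/(2*a))
R = 6241/343 (R = (44/7 + (4*1 + 1))²/7 = (44/7 + (4 + 1))²/7 = (44/7 + 5)²/7 = (79/7)²/7 = (⅐)*(6241/49) = 6241/343 ≈ 18.195)
k(y(-13)) - R = (½)*(-158 - 13)/(-13) - 1*6241/343 = (½)*(-1/13)*(-171) - 6241/343 = 171/26 - 6241/343 = -103613/8918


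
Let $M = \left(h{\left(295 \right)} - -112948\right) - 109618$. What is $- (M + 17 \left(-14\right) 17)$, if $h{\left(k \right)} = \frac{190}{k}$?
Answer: $\frac{42206}{59} \approx 715.36$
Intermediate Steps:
$M = \frac{196508}{59}$ ($M = \left(\frac{190}{295} - -112948\right) - 109618 = \left(190 \cdot \frac{1}{295} + 112948\right) - 109618 = \left(\frac{38}{59} + 112948\right) - 109618 = \frac{6663970}{59} - 109618 = \frac{196508}{59} \approx 3330.6$)
$- (M + 17 \left(-14\right) 17) = - (\frac{196508}{59} + 17 \left(-14\right) 17) = - (\frac{196508}{59} - 4046) = \left(-1\right) \left(- \frac{42206}{59}\right) = \frac{42206}{59}$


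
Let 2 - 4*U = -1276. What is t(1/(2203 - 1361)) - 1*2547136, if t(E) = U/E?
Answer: -2278117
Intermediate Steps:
U = 639/2 (U = 1/2 - 1/4*(-1276) = 1/2 + 319 = 639/2 ≈ 319.50)
t(E) = 639/(2*E)
t(1/(2203 - 1361)) - 1*2547136 = 639/(2*(1/(2203 - 1361))) - 1*2547136 = 639/(2*(1/842)) - 2547136 = (639/2)*842 - 2547136 = 269019 - 2547136 = -2278117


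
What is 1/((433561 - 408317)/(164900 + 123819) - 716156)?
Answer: -288719/206767818920 ≈ -1.3963e-6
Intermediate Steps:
1/((433561 - 408317)/(164900 + 123819) - 716156) = 1/(25244/288719 - 716156) = 1/(-206767818920/288719) = -288719/206767818920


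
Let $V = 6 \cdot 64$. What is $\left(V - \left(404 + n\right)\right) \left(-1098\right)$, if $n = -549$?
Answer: $-580842$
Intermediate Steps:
$V = 384$
$\left(V - \left(404 + n\right)\right) \left(-1098\right) = \left(384 - -145\right) \left(-1098\right) = \left(384 + \left(-404 + 549\right)\right) \left(-1098\right) = \left(384 + 145\right) \left(-1098\right) = 529 \left(-1098\right) = -580842$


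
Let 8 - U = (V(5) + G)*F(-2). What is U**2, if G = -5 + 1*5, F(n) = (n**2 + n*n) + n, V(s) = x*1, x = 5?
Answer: 484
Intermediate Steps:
V(s) = 5 (V(s) = 5*1 = 5)
F(n) = n + 2*n**2 (F(n) = (n**2 + n**2) + n = 2*n**2 + n = n + 2*n**2)
G = 0 (G = -5 + 5 = 0)
U = -22 (U = 8 - (5 + 0)*(-2*(1 + 2*(-2))) = 8 - 5*(-2*(1 - 4)) = 8 - 5*(-2*(-3)) = 8 - 5*6 = 8 - 1*30 = 8 - 30 = -22)
U**2 = (-22)**2 = 484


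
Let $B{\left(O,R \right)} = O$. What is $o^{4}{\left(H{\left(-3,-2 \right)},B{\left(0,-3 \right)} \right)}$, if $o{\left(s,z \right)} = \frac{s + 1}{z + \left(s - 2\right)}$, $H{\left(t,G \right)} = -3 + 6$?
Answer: $256$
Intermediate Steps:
$H{\left(t,G \right)} = 3$
$o{\left(s,z \right)} = \frac{1 + s}{-2 + s + z}$ ($o{\left(s,z \right)} = \frac{1 + s}{z + \left(s - 2\right)} = \frac{1 + s}{z + \left(-2 + s\right)} = \frac{1 + s}{-2 + s + z}$)
$o^{4}{\left(H{\left(-3,-2 \right)},B{\left(0,-3 \right)} \right)} = \left(\frac{1 + 3}{-2 + 3 + 0}\right)^{4} = \left(1^{-1} \cdot 4\right)^{4} = \left(1 \cdot 4\right)^{4} = 4^{4} = 256$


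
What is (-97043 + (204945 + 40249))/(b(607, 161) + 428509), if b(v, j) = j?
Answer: 148151/428670 ≈ 0.34561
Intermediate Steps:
(-97043 + (204945 + 40249))/(b(607, 161) + 428509) = (-97043 + (204945 + 40249))/(161 + 428509) = (-97043 + 245194)/428670 = 148151*(1/428670) = 148151/428670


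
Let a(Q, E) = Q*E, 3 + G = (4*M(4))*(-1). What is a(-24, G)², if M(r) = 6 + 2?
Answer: 705600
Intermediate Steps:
M(r) = 8
G = -35 (G = -3 + (4*8)*(-1) = -3 + 32*(-1) = -3 - 32 = -35)
a(Q, E) = E*Q
a(-24, G)² = (-35*(-24))² = 840² = 705600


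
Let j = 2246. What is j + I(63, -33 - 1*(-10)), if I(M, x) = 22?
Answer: 2268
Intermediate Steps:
j + I(63, -33 - 1*(-10)) = 2246 + 22 = 2268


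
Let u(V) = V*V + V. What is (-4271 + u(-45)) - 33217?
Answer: -35508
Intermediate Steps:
u(V) = V + V**2 (u(V) = V**2 + V = V + V**2)
(-4271 + u(-45)) - 33217 = (-4271 - 45*(1 - 45)) - 33217 = (-4271 - 45*(-44)) - 33217 = (-4271 + 1980) - 33217 = -2291 - 33217 = -35508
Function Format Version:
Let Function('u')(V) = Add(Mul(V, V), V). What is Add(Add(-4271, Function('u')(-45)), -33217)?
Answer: -35508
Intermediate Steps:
Function('u')(V) = Add(V, Pow(V, 2)) (Function('u')(V) = Add(Pow(V, 2), V) = Add(V, Pow(V, 2)))
Add(Add(-4271, Function('u')(-45)), -33217) = Add(Add(-4271, Mul(-45, Add(1, -45))), -33217) = Add(Add(-4271, Mul(-45, -44)), -33217) = Add(Add(-4271, 1980), -33217) = Add(-2291, -33217) = -35508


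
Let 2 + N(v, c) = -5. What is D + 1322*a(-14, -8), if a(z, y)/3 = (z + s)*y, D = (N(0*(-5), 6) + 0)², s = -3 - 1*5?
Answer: 698065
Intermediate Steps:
N(v, c) = -7 (N(v, c) = -2 - 5 = -7)
s = -8 (s = -3 - 5 = -8)
D = 49 (D = (-7 + 0)² = (-7)² = 49)
a(z, y) = 3*y*(-8 + z) (a(z, y) = 3*((z - 8)*y) = 3*((-8 + z)*y) = 3*(y*(-8 + z)) = 3*y*(-8 + z))
D + 1322*a(-14, -8) = 49 + 1322*(3*(-8)*(-8 - 14)) = 49 + 1322*(3*(-8)*(-22)) = 49 + 1322*528 = 49 + 698016 = 698065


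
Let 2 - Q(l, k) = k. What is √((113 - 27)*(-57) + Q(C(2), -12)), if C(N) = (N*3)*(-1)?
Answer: 2*I*√1222 ≈ 69.914*I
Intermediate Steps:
C(N) = -3*N (C(N) = (3*N)*(-1) = -3*N)
Q(l, k) = 2 - k
√((113 - 27)*(-57) + Q(C(2), -12)) = √((113 - 27)*(-57) + (2 - 1*(-12))) = √(86*(-57) + (2 + 12)) = √(-4902 + 14) = √(-4888) = 2*I*√1222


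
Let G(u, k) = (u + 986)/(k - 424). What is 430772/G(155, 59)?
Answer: -157231780/1141 ≈ -1.3780e+5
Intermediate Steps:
G(u, k) = (986 + u)/(-424 + k)
430772/G(155, 59) = 430772/(((986 + 155)/(-424 + 59))) = 430772/((1141/(-365))) = 430772/((-1/365*1141)) = 430772/(-1141/365) = 430772*(-365/1141) = -157231780/1141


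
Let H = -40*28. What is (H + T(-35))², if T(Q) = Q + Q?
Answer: 1416100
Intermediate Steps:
T(Q) = 2*Q
H = -1120
(H + T(-35))² = (-1120 + 2*(-35))² = (-1120 - 70)² = (-1190)² = 1416100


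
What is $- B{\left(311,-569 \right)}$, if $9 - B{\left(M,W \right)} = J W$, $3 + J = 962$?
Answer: $-545680$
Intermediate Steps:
$J = 959$ ($J = -3 + 962 = 959$)
$B{\left(M,W \right)} = 9 - 959 W$
$- B{\left(311,-569 \right)} = - (9 - -545671) = - (9 + 545671) = \left(-1\right) 545680 = -545680$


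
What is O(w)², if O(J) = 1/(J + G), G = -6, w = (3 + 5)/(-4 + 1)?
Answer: 9/676 ≈ 0.013314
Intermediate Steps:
w = -8/3 (w = 8/(-3) = 8*(-⅓) = -8/3 ≈ -2.6667)
O(J) = 1/(-6 + J) (O(J) = 1/(J - 6) = 1/(-6 + J))
O(w)² = (1/(-6 - 8/3))² = (1/(-26/3))² = (-3/26)² = 9/676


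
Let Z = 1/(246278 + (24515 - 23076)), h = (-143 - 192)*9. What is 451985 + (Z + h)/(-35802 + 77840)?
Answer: 2353378682708278/5206763623 ≈ 4.5199e+5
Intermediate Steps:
h = -3015 (h = -335*9 = -3015)
Z = 1/247717 (Z = 1/(246278 + 1439) = 1/247717 ≈ 4.0369e-6)
451985 + (Z + h)/(-35802 + 77840) = 451985 + (1/247717 - 3015)/(-35802 + 77840) = 451985 - 746866754/247717/42038 = 451985 - 746866754/247717*1/42038 = 451985 - 373433377/5206763623 = 2353378682708278/5206763623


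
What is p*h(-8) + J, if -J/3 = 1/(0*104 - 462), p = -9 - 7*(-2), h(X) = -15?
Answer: -11549/154 ≈ -74.994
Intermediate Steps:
p = 5 (p = -9 + 14 = 5)
J = 1/154 (J = -3/(0*104 - 462) = -3/(0 - 462) = -3/(-462) = -3*(-1/462) = 1/154 ≈ 0.0064935)
p*h(-8) + J = 5*(-15) + 1/154 = -75 + 1/154 = -11549/154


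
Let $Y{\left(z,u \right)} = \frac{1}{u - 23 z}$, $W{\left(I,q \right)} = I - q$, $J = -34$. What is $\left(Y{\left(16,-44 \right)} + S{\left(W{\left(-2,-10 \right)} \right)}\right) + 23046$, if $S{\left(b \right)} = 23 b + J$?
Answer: $\frac{9556751}{412} \approx 23196.0$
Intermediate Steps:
$S{\left(b \right)} = -34 + 23 b$ ($S{\left(b \right)} = 23 b - 34 = -34 + 23 b$)
$\left(Y{\left(16,-44 \right)} + S{\left(W{\left(-2,-10 \right)} \right)}\right) + 23046 = \left(\frac{1}{-44 - 368} - \left(34 - 23 \left(-2 - -10\right)\right)\right) + 23046 = \left(\frac{1}{-44 - 368} - \left(34 - 23 \left(-2 + 10\right)\right)\right) + 23046 = \left(\frac{1}{-412} + \left(-34 + 23 \cdot 8\right)\right) + 23046 = \left(- \frac{1}{412} + \left(-34 + 184\right)\right) + 23046 = \left(- \frac{1}{412} + 150\right) + 23046 = \frac{61799}{412} + 23046 = \frac{9556751}{412}$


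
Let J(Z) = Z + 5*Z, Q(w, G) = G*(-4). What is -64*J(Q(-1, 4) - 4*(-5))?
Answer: -1536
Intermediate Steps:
Q(w, G) = -4*G
J(Z) = 6*Z
-64*J(Q(-1, 4) - 4*(-5)) = -384*(-4*4 - 4*(-5)) = -384*(-16 + 20) = -384*4 = -64*24 = -1536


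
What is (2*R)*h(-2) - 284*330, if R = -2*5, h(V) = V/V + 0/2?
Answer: -93740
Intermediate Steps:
h(V) = 1 (h(V) = 1 + 0*(1/2) = 1 + 0 = 1)
R = -10
(2*R)*h(-2) - 284*330 = (2*(-10))*1 - 284*330 = -20*1 - 93720 = -20 - 93720 = -93740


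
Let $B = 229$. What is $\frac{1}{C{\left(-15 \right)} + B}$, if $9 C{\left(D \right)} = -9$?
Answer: $\frac{1}{228} \approx 0.004386$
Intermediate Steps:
$C{\left(D \right)} = -1$ ($C{\left(D \right)} = \frac{1}{9} \left(-9\right) = -1$)
$\frac{1}{C{\left(-15 \right)} + B} = \frac{1}{-1 + 229} = \frac{1}{228}$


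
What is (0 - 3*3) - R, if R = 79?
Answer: -88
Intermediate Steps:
(0 - 3*3) - R = (0 - 3*3) - 1*79 = (0 - 9) - 79 = -9 - 79 = -88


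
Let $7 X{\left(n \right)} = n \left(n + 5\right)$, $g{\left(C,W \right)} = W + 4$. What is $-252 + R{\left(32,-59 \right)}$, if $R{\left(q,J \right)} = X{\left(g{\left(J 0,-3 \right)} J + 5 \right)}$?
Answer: $126$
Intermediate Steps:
$g{\left(C,W \right)} = 4 + W$
$X{\left(n \right)} = \frac{n \left(5 + n\right)}{7}$ ($X{\left(n \right)} = \frac{n \left(n + 5\right)}{7} = \frac{n \left(5 + n\right)}{7}$)
$R{\left(q,J \right)} = \frac{\left(5 + J\right) \left(10 + J\right)}{7}$ ($R{\left(q,J \right)} = \frac{\left(\left(4 - 3\right) J + 5\right) \left(5 + \left(\left(4 - 3\right) J + 5\right)\right)}{7} = \frac{\left(1 J + 5\right) \left(5 + \left(1 J + 5\right)\right)}{7} = \frac{\left(J + 5\right) \left(5 + \left(J + 5\right)\right)}{7} = \frac{\left(5 + J\right) \left(5 + \left(5 + J\right)\right)}{7} = \frac{\left(5 + J\right) \left(10 + J\right)}{7}$)
$-252 + R{\left(32,-59 \right)} = -252 + \frac{\left(5 - 59\right) \left(10 - 59\right)}{7} = -252 + \frac{1}{7} \left(-54\right) \left(-49\right) = -252 + 378 = 126$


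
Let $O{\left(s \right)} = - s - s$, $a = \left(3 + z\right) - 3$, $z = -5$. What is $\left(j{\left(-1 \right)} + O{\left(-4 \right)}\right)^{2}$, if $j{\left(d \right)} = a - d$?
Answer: $16$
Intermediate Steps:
$a = -5$ ($a = \left(3 - 5\right) - 3 = -2 - 3 = -5$)
$O{\left(s \right)} = - 2 s$
$j{\left(d \right)} = -5 - d$
$\left(j{\left(-1 \right)} + O{\left(-4 \right)}\right)^{2} = \left(\left(-5 - -1\right) - -8\right)^{2} = \left(\left(-5 + 1\right) + 8\right)^{2} = \left(-4 + 8\right)^{2} = 4^{2} = 16$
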